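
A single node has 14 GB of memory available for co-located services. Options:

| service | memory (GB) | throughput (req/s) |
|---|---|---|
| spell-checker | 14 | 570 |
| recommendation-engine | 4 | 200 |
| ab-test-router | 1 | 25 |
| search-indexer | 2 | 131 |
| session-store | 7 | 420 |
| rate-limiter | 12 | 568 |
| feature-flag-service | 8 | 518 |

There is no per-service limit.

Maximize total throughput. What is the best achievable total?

917

Ranking by ratio (throughput/GB): search-indexer 65.50, feature-flag-service 64.75, session-store 60.00.
Taking 7×search-indexer: 14 GB used, 917 in throughput.
No other feasible combination exceeds 917.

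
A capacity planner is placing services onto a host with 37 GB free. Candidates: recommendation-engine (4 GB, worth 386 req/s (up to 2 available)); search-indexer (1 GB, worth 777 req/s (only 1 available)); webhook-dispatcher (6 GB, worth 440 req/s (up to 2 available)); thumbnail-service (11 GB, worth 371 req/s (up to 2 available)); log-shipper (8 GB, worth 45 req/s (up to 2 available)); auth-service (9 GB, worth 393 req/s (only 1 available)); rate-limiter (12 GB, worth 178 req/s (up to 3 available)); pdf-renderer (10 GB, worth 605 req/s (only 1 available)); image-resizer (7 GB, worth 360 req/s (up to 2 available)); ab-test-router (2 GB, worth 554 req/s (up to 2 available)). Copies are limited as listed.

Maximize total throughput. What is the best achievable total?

4142

Ranking by ratio (throughput/GB): search-indexer 777.00, ab-test-router 277.00, recommendation-engine 96.50, webhook-dispatcher 73.33.
The ratio ordering already packs tightly: 2×recommendation-engine + search-indexer + 2×webhook-dispatcher + pdf-renderer + 2×ab-test-router, 35 GB, 4142.
Nothing else within 37 GB beats 4142.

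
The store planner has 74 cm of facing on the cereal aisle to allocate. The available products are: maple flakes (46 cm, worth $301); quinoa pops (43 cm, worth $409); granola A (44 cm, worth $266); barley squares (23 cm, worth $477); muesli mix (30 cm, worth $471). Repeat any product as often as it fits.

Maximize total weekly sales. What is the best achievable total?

1431

3×barley squares uses 69 of the 74 cm and totals 1431.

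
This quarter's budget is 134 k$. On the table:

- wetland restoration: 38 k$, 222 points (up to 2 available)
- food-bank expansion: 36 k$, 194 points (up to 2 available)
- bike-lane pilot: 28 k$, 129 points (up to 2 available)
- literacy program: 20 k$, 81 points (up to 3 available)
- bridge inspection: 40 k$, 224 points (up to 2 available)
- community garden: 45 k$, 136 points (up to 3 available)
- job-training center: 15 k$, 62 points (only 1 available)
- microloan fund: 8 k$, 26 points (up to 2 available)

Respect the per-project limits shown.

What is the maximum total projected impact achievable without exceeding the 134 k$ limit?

732

Greedy by ratio would take 2×wetland restoration + bridge inspection + job-training center: 131 k$ used, total 730.
Replace wetland restoration with bridge inspection: the trade gains 2 net, giving 732 at 133 k$.
The spare 1 k$ is too small for any remaining project, and no exchange beats 732.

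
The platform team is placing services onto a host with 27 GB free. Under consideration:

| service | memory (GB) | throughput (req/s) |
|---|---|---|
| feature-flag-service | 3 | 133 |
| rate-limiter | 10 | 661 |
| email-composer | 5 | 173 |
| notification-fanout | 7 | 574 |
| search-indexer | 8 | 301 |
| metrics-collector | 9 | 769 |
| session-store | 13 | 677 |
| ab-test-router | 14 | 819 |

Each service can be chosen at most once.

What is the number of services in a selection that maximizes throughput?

The maximum throughput within 27 GB is 2004.
For example rate-limiter + notification-fanout + metrics-collector achieves it, using 26 GB.
All optima have 3 services.

3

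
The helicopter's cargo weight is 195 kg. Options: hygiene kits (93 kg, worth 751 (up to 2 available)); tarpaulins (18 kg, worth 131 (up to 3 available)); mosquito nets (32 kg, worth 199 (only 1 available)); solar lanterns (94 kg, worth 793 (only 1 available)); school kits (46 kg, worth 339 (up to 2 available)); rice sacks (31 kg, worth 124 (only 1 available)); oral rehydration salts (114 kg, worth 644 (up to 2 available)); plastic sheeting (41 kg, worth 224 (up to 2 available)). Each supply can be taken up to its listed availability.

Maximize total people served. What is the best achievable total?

1544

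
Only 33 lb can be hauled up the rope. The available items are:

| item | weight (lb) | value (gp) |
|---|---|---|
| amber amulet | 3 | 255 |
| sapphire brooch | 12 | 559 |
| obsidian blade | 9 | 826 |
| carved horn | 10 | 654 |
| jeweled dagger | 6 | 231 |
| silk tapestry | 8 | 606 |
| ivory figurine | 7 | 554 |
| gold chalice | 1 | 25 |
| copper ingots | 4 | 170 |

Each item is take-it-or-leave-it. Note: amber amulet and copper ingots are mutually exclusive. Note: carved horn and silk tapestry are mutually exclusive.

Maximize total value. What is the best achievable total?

2472

Ranking by ratio (value/lb): obsidian blade 91.78, amber amulet 85.00, ivory figurine 79.14, silk tapestry 75.75.
Amber amulet + obsidian blade + jeweled dagger + silk tapestry + ivory figurine uses 33 of the 33 lb and totals 2472.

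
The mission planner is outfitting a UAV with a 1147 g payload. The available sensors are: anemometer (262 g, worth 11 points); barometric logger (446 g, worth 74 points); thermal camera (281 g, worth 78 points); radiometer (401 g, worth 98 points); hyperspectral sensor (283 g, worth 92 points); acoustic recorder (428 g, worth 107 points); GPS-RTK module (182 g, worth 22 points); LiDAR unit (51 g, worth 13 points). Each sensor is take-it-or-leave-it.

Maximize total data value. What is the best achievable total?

297

By data value per g: hyperspectral sensor 0.33, thermal camera 0.28, LiDAR unit 0.25 lead.
Filling by ratio: thermal camera + hyperspectral sensor + acoustic recorder + LiDAR unit for 290, with 104 g left unused.
Dropping thermal camera and LiDAR unit frees 332 g; slotting in radiometer (401 g) lifts the total to 297 at 1112 g.
The spare 35 g is too small for any remaining sensor, and no exchange beats 297.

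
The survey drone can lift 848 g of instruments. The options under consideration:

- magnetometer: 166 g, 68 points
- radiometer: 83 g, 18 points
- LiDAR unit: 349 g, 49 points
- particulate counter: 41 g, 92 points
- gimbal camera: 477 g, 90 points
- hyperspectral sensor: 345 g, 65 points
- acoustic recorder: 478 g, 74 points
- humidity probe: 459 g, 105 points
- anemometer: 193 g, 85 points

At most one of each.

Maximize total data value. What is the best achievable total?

Density check — particulate counter 2.24, anemometer 0.44, magnetometer 0.41, humidity probe 0.23 are the best per g.
Best packing: magnetometer + radiometer + particulate counter + hyperspectral sensor + anemometer — 828 g, 328 total.
The closest alternative, magnetometer + radiometer + LiDAR unit + particulate counter + anemometer, reaches only 312.

328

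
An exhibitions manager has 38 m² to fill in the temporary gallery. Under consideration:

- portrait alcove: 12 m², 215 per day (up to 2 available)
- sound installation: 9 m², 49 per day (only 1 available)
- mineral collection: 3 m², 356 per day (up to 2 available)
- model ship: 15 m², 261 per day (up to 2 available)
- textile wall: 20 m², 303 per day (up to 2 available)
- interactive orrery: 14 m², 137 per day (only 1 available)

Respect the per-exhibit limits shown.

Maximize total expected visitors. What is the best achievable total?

Ranking by ratio (expected visitors/m²): mineral collection 118.67, portrait alcove 17.92, model ship 17.40.
Filling by ratio: 2×portrait alcove + 2×mineral collection for 1142, with 8 m² left unused.
Dropping 2×portrait alcove frees 24 m²; slotting in 2×model ship (30 m²) lifts the total to 1234 at 36 m².

1234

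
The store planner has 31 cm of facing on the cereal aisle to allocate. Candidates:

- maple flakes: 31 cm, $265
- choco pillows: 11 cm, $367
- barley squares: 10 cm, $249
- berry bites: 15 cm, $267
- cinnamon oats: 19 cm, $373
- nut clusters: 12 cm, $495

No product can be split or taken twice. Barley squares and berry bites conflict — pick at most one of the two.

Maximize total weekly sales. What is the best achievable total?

Filling by ratio: choco pillows + nut clusters for 862, with 8 cm left unused.
Replace choco pillows with cinnamon oats: the trade gains 6 net, giving 868 at 31 cm.

868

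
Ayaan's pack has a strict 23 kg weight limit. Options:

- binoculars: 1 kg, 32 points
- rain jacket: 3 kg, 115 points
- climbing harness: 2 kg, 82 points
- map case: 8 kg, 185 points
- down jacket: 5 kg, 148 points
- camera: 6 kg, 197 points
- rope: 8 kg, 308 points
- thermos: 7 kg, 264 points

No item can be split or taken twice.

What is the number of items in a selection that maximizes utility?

4

The maximum utility within 23 kg is 851.
climbing harness + camera + rope + thermos hits 851 at 23 kg.
Any selection reaching 851 contains exactly 4 items.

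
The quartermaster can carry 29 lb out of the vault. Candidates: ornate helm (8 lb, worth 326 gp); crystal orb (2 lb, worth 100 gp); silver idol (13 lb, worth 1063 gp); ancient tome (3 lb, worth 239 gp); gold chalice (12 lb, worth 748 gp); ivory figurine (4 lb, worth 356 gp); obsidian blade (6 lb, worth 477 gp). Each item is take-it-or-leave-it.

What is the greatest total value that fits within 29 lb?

2235

Best packing: crystal orb + silver idol + ancient tome + ivory figurine + obsidian blade — 28 lb, 2235 total.
Next best is silver idol + gold chalice + ivory figurine at 2167 (29 lb) — short by 68.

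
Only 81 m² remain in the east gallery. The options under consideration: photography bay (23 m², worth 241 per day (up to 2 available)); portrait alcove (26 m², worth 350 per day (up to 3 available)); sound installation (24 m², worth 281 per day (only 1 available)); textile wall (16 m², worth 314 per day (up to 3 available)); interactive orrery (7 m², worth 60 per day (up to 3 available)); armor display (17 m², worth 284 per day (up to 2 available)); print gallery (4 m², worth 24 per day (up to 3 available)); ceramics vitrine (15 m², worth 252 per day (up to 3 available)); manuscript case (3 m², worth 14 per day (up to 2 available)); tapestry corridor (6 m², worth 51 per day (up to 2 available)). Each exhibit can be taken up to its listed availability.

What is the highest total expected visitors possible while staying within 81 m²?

Density check — textile wall 19.62, ceramics vitrine 16.80, armor display 16.71 are the best per m².
Greedy by ratio would take 3×textile wall + 2×ceramics vitrine + manuscript case: 81 m² used, total 1460.
Replace ceramics vitrine and manuscript case with armor display: the trade gains 18 net, giving 1478 at 80 m².
The spare 1 m² is too small for any remaining exhibit, and no exchange beats 1478.

1478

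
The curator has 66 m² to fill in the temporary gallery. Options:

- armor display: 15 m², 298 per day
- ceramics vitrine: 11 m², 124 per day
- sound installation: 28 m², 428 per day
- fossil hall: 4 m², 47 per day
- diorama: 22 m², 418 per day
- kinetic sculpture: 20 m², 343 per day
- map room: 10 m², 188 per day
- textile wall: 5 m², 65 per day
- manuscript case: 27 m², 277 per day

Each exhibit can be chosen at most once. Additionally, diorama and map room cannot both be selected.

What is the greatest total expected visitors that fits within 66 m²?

1171

Best packing: armor display + fossil hall + diorama + kinetic sculpture + textile wall — 66 m², 1171 total.
That's the maximum — no feasible swap from here does better than 1171.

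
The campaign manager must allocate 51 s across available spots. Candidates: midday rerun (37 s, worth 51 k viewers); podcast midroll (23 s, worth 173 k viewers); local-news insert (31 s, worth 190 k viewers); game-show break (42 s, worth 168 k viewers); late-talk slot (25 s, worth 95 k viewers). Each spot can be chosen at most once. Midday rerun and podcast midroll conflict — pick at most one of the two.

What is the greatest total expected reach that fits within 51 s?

268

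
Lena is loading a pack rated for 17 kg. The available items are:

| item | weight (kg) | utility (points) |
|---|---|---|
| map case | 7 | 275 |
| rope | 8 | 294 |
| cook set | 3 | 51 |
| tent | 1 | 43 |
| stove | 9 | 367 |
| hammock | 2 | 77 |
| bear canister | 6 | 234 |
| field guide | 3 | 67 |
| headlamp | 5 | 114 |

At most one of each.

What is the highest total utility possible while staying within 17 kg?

Best packing: map case + tent + stove — 17 kg, 685 total.
No other feasible combination exceeds 685.

685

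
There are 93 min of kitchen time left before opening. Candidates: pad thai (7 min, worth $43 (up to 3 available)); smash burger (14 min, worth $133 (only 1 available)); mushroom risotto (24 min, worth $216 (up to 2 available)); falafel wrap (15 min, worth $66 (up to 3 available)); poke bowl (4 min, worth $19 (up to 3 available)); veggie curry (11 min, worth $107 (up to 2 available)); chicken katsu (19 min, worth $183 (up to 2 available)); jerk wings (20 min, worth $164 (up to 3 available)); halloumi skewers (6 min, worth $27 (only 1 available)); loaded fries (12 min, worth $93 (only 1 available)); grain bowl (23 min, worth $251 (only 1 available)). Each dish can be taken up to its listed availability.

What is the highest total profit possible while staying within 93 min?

By profit per min: grain bowl 10.91, veggie curry 9.73, chicken katsu 9.63, smash burger 9.50 lead.
Taking the top-ratio dishes first gives pad thai + 2×veggie curry + 2×chicken katsu + grain bowl for 874 (90 min).
Dropping veggie curry frees 11 min; slotting in smash burger (14 min) lifts the total to 900 at 93 min.

900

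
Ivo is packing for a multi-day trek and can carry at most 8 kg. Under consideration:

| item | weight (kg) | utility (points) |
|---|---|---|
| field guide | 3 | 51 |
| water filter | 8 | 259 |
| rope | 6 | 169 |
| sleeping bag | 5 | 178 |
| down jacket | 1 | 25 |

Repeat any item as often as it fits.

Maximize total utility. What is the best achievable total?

259

Greedy by ratio would take sleeping bag + 3×down jacket: 8 kg used, total 253.
Replace sleeping bag and 3×down jacket with water filter: the trade gains 6 net, giving 259 at 8 kg.
No other feasible combination exceeds 259.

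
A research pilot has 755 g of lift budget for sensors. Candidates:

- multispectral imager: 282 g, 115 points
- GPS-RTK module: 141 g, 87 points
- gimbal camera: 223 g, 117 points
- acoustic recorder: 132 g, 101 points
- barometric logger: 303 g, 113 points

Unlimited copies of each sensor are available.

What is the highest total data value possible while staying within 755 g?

521

By data value per g: acoustic recorder 0.77, GPS-RTK module 0.62, gimbal camera 0.52 lead.
A density-first pass picks 5×acoustic recorder — 505 at 660 g.
Replace acoustic recorder with gimbal camera: the trade gains 16 net, giving 521 at 751 g.
That's the maximum — no swap from here does better than 521.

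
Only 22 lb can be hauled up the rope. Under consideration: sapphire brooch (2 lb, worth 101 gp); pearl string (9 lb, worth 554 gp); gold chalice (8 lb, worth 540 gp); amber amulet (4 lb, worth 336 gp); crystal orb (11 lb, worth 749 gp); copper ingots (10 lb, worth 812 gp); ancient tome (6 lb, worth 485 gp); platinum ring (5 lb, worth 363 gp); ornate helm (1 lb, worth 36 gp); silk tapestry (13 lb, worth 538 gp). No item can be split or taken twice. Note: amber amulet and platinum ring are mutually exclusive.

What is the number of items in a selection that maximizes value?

4

Optimal total is 1734.
For example sapphire brooch + amber amulet + copper ingots + ancient tome achieves it, using 22 lb.
All optima have 4 items.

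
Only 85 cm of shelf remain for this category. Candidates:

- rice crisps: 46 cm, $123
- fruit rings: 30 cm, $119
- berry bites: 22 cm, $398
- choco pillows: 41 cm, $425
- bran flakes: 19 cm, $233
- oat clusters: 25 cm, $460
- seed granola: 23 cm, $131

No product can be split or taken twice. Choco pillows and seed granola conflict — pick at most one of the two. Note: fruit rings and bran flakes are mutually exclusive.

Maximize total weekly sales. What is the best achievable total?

1118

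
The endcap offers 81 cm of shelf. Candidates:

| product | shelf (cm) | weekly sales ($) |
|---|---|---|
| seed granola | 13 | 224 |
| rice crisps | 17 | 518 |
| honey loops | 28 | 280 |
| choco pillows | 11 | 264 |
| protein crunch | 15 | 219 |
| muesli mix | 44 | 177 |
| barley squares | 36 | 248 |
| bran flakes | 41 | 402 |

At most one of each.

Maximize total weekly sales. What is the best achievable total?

1286

The ratio heuristic lands on seed granola + rice crisps + choco pillows + protein crunch (1225) but leaves 25 cm idle.
Replace protein crunch with honey loops: the trade gains 61 net, giving 1286 at 69 cm.
Next best is rice crisps + honey loops + choco pillows + protein crunch at 1281 (71 cm) — short by 5.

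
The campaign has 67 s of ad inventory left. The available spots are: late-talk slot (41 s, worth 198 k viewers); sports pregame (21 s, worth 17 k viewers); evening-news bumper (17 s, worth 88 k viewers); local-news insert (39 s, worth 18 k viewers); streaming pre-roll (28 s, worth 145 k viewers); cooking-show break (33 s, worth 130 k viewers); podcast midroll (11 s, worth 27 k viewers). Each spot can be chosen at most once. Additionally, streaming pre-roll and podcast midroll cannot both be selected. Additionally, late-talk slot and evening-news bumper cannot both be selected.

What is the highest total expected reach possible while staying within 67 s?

Taking streaming pre-roll + cooking-show break: 61 s used, 275 in expected reach.

275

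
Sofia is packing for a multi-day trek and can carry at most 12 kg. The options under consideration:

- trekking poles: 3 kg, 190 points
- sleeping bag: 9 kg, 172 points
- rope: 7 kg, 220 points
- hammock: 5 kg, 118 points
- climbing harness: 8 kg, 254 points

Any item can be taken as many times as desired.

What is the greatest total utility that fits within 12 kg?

760

By utility per kg: trekking poles 63.33, climbing harness 31.75, rope 31.43 lead.
The ratio ordering already packs tightly: 4×trekking poles, 12 kg, 760.
Nothing else within 12 kg beats 760.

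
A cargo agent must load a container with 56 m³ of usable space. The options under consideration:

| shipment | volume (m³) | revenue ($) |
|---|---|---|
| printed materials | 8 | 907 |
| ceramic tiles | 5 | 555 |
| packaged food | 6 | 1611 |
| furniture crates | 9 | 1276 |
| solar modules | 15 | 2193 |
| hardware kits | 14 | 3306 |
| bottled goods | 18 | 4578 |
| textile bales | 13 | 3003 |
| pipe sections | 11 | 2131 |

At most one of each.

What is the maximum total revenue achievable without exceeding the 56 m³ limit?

Ceramic tiles + packaged food + hardware kits + bottled goods + textile bales uses 56 of the 56 m³ and totals 13053.

13053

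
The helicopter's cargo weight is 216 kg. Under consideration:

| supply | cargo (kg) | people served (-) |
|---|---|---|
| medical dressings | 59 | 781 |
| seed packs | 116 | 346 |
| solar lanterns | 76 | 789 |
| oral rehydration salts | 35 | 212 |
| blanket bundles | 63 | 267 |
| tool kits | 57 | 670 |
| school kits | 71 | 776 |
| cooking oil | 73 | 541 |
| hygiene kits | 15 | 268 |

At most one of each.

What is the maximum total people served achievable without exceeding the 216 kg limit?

Taking the top-ratio supplies first gives medical dressings + tool kits + school kits + hygiene kits for 2495 (202 kg).
Replace school kits with solar lanterns: the trade gains 13 net, giving 2508 at 207 kg.

2508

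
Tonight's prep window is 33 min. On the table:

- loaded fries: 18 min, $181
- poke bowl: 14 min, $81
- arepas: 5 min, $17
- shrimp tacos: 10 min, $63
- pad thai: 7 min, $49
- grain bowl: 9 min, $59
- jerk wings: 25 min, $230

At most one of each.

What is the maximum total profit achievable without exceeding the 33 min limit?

Ranking by ratio (profit/min): loaded fries 10.06, jerk wings 9.20, pad thai 7.00, grain bowl 6.56.
Filling by ratio: loaded fries + arepas + pad thai for 247, with 3 min left unused.
Dropping loaded fries and arepas frees 23 min; slotting in jerk wings (25 min) lifts the total to 279 at 32 min.

279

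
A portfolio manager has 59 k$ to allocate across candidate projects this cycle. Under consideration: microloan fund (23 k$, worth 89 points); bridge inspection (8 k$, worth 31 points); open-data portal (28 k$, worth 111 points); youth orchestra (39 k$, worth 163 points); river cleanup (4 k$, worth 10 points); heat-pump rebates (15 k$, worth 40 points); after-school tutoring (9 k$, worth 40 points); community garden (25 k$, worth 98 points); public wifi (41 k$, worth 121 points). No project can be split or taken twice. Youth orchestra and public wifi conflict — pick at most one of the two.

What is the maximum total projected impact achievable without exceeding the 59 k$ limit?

234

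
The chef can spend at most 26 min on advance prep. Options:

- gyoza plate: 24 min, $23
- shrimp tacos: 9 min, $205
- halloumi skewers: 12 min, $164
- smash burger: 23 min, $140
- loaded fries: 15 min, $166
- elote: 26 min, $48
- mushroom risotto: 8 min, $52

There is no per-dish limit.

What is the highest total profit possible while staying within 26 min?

462

Density check — shrimp tacos 22.78, halloumi skewers 13.67, loaded fries 11.07, mushroom risotto 6.50 are the best per min.
2×shrimp tacos + mushroom risotto uses 26 of the 26 min and totals 462.
No other feasible combination exceeds 462.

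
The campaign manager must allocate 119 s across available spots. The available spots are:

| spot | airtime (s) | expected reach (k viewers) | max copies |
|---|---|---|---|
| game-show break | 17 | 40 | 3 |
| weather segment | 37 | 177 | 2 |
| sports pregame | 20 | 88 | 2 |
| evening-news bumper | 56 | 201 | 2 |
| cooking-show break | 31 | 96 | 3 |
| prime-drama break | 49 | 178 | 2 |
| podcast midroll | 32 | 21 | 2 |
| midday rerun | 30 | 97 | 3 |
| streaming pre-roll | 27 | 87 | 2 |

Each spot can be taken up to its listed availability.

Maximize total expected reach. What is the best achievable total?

530

The ratio ordering already packs tightly: 2×weather segment + 2×sports pregame, 114 s, 530.
No other feasible combination exceeds 530.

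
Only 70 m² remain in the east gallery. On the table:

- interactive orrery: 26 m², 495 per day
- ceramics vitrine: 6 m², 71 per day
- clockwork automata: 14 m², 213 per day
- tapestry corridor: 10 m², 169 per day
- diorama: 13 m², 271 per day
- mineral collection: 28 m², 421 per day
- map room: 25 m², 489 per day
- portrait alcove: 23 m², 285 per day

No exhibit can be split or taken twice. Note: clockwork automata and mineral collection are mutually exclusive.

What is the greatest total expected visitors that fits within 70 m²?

1326

Taking interactive orrery + ceramics vitrine + diorama + map room: 70 m² used, 1326 in expected visitors.
Next best is interactive orrery + diorama + map room at 1255 (64 m²) — short by 71.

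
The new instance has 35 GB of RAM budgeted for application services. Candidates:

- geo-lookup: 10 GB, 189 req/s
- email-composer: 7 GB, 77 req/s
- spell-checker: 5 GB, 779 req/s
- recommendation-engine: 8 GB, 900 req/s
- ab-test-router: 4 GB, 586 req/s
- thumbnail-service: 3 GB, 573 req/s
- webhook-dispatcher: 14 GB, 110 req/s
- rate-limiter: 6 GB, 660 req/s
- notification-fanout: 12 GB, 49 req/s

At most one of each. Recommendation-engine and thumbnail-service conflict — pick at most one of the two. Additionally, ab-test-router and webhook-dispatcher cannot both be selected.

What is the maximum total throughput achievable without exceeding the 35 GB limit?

By throughput per GB: thumbnail-service 191.00, spell-checker 155.80, ab-test-router 146.50 lead.
Taking geo-lookup + spell-checker + recommendation-engine + ab-test-router + rate-limiter: 33 GB used, 3114 in throughput.
No other feasible combination exceeds 3114.

3114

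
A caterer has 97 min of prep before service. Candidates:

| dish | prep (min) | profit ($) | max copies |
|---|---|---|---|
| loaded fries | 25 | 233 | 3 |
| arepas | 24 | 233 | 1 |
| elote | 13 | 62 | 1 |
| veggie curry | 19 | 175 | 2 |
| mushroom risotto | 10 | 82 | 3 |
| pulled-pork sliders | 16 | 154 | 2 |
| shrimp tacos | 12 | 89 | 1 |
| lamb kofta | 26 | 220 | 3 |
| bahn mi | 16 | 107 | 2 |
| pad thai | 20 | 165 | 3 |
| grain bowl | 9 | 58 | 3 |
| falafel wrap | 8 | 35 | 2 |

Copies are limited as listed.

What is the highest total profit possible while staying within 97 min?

898

Taking the top-ratio dishes first gives loaded fries + arepas + mushroom risotto + 2×pulled-pork sliders for 856 (91 min).
Replace 2×pulled-pork sliders with 2×veggie curry: the trade gains 42 net, giving 898 at 97 min.
Nothing else within 97 min beats 898.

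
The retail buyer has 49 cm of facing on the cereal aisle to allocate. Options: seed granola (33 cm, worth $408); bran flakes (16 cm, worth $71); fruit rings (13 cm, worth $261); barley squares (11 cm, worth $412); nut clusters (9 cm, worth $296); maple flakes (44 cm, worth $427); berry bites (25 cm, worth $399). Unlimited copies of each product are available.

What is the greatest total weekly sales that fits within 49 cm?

Filling by ratio: 4×barley squares for 1648, with 5 cm left unused.
The 22 cm tied up in 2×barley squares is better spent on 3×nut clusters — total rises to 1712 (49 cm).
Nothing else within 49 cm beats 1712.

1712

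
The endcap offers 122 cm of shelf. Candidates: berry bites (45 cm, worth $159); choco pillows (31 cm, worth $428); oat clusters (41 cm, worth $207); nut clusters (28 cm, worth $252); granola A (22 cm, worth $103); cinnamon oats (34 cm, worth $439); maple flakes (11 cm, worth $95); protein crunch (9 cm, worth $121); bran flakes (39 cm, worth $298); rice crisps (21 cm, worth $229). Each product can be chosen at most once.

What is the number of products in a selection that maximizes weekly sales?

4

Best achievable weekly sales is 1348.
One optimal bundle: choco pillows + nut clusters + cinnamon oats + rice crisps (114 cm).
Every optimal selection uses 4 products.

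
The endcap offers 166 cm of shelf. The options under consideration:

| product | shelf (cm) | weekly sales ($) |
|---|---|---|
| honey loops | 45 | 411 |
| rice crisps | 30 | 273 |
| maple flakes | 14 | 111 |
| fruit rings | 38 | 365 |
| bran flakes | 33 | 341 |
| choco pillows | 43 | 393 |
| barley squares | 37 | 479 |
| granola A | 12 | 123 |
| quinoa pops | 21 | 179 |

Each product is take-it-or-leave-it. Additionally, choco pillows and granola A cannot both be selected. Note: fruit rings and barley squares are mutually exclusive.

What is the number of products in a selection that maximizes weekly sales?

5

Best achievable weekly sales is 1683.
One optimal bundle: honey loops + rice crisps + bran flakes + barley squares + quinoa pops (166 cm).
All optima have 5 products.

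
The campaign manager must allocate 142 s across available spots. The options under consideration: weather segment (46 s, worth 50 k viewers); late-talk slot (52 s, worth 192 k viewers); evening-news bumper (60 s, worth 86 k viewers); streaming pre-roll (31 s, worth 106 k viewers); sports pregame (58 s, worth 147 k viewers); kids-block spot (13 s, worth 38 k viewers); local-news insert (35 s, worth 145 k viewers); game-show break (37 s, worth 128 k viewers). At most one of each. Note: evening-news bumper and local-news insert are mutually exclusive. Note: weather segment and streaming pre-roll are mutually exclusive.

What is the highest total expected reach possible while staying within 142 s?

Late-talk slot + kids-block spot + local-news insert + game-show break uses 137 of the 142 s and totals 503.
Nothing else feasible within 142 s beats 503.

503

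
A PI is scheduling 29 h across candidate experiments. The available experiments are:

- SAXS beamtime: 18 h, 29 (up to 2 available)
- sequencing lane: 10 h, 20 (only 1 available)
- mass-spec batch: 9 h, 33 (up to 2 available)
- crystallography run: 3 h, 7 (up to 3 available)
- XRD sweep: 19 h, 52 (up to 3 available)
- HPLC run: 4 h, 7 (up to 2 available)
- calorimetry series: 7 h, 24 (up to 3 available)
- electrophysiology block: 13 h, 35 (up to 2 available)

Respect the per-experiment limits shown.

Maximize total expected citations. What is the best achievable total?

97

2×mass-spec batch + HPLC run + calorimetry series uses 29 of the 29 h and totals 97.
Every other selection either busts 29 h or exceeds an availability limit or fails to beat 97.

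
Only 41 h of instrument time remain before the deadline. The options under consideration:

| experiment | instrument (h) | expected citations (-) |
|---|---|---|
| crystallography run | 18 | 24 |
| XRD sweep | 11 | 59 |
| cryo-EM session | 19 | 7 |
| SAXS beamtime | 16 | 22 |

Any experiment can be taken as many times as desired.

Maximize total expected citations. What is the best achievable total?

177

Best packing: 3×XRD sweep — 33 h, 177 total.
Every other selection either busts 41 h or fails to beat 177.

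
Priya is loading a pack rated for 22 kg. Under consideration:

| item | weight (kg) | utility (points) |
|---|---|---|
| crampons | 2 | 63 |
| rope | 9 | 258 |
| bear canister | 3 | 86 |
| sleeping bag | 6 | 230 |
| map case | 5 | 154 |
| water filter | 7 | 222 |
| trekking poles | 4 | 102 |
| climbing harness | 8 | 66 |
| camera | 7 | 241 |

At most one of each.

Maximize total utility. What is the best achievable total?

756

Ranking by ratio (utility/kg): sleeping bag 38.33, camera 34.43, water filter 31.71.
Best packing: crampons + sleeping bag + water filter + camera — 22 kg, 756 total.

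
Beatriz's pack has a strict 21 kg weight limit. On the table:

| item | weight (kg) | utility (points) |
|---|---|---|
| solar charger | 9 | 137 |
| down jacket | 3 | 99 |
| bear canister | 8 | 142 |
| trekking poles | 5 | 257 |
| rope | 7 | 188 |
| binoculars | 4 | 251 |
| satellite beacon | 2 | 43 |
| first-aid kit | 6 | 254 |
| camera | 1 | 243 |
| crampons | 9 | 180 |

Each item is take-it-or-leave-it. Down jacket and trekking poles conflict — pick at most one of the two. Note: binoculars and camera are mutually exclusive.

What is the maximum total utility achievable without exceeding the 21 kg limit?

By utility per kg: camera 243.00, binoculars 62.75, trekking poles 51.40, first-aid kit 42.33 lead.
Trekking poles + rope + satellite beacon + first-aid kit + camera uses 21 of the 21 kg and totals 985.
No other feasible combination exceeds 985.

985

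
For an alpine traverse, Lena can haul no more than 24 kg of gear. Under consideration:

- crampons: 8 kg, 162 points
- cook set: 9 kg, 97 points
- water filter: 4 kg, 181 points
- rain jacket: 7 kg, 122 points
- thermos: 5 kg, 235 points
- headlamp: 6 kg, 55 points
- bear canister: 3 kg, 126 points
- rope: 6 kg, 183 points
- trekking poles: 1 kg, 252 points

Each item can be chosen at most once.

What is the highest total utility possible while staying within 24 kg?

1013

By utility per kg: trekking poles 252.00, thermos 47.00, water filter 45.25, bear canister 42.00 lead.
Greedy by ratio would take water filter + thermos + bear canister + rope + trekking poles: 19 kg used, total 977.
Replace bear canister with crampons: the trade gains 36 net, giving 1013 at 24 kg.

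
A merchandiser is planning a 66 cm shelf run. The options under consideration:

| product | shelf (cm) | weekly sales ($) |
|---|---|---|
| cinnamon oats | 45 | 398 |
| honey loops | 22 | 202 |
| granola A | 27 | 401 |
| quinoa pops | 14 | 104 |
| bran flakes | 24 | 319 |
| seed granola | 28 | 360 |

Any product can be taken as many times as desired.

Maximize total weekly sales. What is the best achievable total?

Greedy by ratio would take 2×granola A: 54 cm used, total 802.
Replace granola A with quinoa pops + bran flakes: the trade gains 22 net, giving 824 at 65 cm.

824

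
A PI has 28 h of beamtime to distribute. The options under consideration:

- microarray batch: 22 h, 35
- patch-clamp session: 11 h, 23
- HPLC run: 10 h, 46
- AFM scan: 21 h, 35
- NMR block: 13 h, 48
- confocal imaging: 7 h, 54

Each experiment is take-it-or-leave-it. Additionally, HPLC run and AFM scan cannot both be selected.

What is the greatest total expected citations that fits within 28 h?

123

Patch-clamp session + HPLC run + confocal imaging uses 28 of the 28 h and totals 123.
The closest alternative, NMR block + confocal imaging, reaches only 102.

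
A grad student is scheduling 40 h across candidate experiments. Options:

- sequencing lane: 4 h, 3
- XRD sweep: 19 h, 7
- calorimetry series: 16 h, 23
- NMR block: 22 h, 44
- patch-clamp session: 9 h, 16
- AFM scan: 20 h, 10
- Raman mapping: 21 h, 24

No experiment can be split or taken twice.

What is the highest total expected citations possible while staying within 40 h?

67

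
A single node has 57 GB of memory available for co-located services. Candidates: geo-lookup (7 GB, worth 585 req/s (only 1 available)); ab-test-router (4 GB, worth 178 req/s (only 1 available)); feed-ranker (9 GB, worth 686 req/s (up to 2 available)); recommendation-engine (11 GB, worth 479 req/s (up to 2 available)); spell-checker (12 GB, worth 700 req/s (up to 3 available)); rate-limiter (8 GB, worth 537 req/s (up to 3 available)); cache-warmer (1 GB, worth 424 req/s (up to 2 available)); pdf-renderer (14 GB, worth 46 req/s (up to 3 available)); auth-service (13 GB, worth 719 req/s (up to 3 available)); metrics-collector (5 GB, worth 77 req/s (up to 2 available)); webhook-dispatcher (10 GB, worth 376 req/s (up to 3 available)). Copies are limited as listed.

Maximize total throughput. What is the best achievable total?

4598

Density check — cache-warmer 424.00, geo-lookup 83.57, feed-ranker 76.22, rate-limiter 67.12 are the best per GB.
A density-first pass picks geo-lookup + ab-test-router + 2×feed-ranker + 3×rate-limiter + 2×cache-warmer — 4594 at 55 GB.
Replace ab-test-router and rate-limiter with auth-service: the trade gains 4 net, giving 4598 at 56 GB.
Nothing else within 57 GB beats 4598.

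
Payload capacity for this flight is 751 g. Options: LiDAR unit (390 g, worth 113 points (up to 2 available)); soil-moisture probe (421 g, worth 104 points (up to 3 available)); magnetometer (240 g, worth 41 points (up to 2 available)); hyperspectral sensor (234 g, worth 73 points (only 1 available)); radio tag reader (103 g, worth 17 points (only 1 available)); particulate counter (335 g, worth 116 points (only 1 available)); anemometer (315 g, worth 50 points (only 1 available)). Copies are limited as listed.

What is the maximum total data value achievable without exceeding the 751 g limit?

229

A density-first pass picks hyperspectral sensor + radio tag reader + particulate counter — 206 at 672 g.
Replace hyperspectral sensor and radio tag reader with LiDAR unit: the trade gains 23 net, giving 229 at 725 g.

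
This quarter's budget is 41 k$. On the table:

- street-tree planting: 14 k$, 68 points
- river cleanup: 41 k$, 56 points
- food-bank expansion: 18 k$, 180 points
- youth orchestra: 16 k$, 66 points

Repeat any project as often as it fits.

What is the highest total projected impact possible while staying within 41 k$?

Ranking by ratio (projected impact/k$): food-bank expansion 10.00, street-tree planting 4.86, youth orchestra 4.12, river cleanup 1.37.
Taking 2×food-bank expansion: 36 k$ used, 360 in projected impact.
Nothing else within 41 k$ beats 360.

360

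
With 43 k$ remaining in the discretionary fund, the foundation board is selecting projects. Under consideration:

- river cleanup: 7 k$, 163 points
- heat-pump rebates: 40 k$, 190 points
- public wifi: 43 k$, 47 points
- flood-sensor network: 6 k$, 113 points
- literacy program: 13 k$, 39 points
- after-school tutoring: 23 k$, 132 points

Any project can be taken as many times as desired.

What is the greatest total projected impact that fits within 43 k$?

978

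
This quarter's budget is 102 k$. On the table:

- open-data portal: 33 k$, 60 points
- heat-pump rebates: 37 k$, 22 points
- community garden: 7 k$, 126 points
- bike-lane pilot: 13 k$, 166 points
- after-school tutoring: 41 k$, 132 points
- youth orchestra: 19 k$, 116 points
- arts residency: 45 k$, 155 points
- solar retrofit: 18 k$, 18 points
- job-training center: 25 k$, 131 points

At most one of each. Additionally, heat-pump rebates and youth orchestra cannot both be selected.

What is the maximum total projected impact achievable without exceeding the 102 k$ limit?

Ranking by ratio (projected impact/k$): community garden 18.00, bike-lane pilot 12.77, youth orchestra 6.11, job-training center 5.24.
Open-data portal + community garden + bike-lane pilot + youth orchestra + job-training center uses 97 of the 102 k$ and totals 599.
Every other selection either busts 102 k$ or breaks a pairing rule or fails to beat 599.

599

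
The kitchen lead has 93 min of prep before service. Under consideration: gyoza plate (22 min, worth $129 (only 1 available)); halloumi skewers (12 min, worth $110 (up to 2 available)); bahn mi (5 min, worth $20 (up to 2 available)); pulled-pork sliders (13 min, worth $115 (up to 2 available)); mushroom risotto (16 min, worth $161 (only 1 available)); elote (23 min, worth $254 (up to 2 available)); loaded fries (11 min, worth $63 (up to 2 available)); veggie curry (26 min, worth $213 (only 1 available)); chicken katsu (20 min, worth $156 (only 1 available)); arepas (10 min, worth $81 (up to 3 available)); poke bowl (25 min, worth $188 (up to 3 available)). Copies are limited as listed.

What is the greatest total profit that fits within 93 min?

924

By profit per min: elote 11.04, mushroom risotto 10.06, halloumi skewers 9.17, pulled-pork sliders 8.85 lead.
Filling by ratio: 2×halloumi skewers + bahn mi + mushroom risotto + 2×elote for 909, with 2 min left unused.
Replace bahn mi and mushroom risotto with pulled-pork sliders + arepas: the trade gains 15 net, giving 924 at 93 min.
That's the maximum — no swap from here does better than 924.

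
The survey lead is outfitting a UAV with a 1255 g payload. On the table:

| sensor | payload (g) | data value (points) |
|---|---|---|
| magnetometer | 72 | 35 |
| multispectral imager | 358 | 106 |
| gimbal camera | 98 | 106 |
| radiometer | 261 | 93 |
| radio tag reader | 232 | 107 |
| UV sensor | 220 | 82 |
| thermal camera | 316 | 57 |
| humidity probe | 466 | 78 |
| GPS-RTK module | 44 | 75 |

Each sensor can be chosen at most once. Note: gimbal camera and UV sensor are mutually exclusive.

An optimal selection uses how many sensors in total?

6

Best achievable data value is 522.
For example magnetometer + multispectral imager + gimbal camera + radiometer + radio tag reader + GPS-RTK module achieves it, using 1065 g.
All optima have 6 sensors.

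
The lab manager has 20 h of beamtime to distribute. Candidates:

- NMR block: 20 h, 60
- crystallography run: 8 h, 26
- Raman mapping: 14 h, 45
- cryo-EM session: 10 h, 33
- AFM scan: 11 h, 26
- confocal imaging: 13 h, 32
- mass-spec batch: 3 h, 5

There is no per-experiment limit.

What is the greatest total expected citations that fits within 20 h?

66

2×cryo-EM session uses 20 of the 20 h and totals 66.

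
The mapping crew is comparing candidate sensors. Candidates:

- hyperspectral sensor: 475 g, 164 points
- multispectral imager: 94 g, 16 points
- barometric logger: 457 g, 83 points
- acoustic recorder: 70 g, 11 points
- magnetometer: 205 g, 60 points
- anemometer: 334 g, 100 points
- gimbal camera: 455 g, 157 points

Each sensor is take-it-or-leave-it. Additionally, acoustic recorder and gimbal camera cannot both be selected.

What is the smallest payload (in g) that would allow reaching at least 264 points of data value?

809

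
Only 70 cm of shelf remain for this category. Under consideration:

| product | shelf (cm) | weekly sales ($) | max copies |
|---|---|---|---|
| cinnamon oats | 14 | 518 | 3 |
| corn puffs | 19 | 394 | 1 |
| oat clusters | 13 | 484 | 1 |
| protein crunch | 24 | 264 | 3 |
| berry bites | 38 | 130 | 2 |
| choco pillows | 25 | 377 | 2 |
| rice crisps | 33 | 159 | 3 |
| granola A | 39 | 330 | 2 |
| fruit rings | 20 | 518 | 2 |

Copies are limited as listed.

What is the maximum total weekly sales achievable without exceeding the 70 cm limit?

2072

The ratio heuristic lands on 3×cinnamon oats + oat clusters (2038) but leaves 15 cm idle.
The 27 cm tied up in cinnamon oats and oat clusters is better spent on 2×fruit rings — total rises to 2072 (68 cm).
No other feasible combination exceeds 2072.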